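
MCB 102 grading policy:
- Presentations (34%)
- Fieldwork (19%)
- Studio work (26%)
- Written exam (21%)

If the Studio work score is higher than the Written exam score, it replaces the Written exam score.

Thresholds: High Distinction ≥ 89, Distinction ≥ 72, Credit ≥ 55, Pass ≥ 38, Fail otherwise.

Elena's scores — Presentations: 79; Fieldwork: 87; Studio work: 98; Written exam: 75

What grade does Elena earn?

High Distinction

Studio work (98) > Written exam (75), so Written exam counts as 98.
Weighted total:
  Presentations 79 × 0.34 = 26.86
  Fieldwork 87 × 0.19 = 16.53
  Studio work 98 × 0.26 = 25.48
  Written exam 98 × 0.21 = 20.58
Sum = 89.45
89.45 ≥ 89 → High Distinction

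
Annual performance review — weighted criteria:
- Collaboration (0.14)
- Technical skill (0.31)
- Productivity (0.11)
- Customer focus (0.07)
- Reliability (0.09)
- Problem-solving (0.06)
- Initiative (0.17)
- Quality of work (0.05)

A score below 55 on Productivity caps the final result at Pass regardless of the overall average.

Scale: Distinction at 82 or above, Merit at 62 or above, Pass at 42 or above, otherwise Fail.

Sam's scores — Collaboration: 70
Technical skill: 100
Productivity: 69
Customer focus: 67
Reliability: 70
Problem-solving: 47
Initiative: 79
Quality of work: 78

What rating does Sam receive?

Merit

Productivity score 69 ≥ 55: minimum met.
Weighted total:
  Collaboration 70 × 0.14 = 9.8
  Technical skill 100 × 0.31 = 31
  Productivity 69 × 0.11 = 7.59
  Customer focus 67 × 0.07 = 4.69
  Reliability 70 × 0.09 = 6.3
  Problem-solving 47 × 0.06 = 2.82
  Initiative 79 × 0.17 = 13.43
  Quality of work 78 × 0.05 = 3.9
Sum = 79.53
79.53 is ≥ 62 and < 82 → Merit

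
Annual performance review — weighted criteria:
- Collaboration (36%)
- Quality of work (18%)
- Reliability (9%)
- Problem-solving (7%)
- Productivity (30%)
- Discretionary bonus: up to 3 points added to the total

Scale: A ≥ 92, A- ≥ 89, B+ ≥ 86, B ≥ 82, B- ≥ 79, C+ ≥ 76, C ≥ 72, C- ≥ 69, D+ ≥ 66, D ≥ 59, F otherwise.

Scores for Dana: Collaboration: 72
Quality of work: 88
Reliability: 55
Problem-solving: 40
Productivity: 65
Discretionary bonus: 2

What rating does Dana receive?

C-

Weighted total:
  Collaboration 72 × 0.36 = 25.92
  Quality of work 88 × 0.18 = 15.84
  Reliability 55 × 0.09 = 4.95
  Problem-solving 40 × 0.07 = 2.8
  Productivity 65 × 0.3 = 19.5
Sum = 69.01
Discretionary bonus: 69.01 + 2 = 71.01
71.01 is ≥ 69 and < 72 → C-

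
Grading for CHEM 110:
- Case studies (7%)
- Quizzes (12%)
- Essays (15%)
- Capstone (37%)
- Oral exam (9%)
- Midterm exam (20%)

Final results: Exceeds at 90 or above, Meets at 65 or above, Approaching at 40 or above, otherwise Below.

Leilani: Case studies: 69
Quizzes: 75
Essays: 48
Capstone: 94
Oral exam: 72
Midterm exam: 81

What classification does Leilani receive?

Weighted total:
  Case studies 69 × 0.07 = 4.83
  Quizzes 75 × 0.12 = 9
  Essays 48 × 0.15 = 7.2
  Capstone 94 × 0.37 = 34.78
  Oral exam 72 × 0.09 = 6.48
  Midterm exam 81 × 0.2 = 16.2
Sum = 78.49
78.49 is ≥ 65 and < 90 → Meets

Meets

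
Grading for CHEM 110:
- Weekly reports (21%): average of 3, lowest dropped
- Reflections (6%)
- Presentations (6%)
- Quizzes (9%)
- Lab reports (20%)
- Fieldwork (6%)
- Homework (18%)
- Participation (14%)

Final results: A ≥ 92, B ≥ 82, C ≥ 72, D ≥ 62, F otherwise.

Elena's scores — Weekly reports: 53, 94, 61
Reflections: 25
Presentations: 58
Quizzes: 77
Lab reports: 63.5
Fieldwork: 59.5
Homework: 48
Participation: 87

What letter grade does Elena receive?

D

Weekly reports: drop 53 → average of remaining 2 = 155/2 = 77.5
Weighted total:
  Weekly reports 77.5 × 0.21 = 16.275
  Reflections 25 × 0.06 = 1.5
  Presentations 58 × 0.06 = 3.48
  Quizzes 77 × 0.09 = 6.93
  Lab reports 63.5 × 0.2 = 12.7
  Fieldwork 59.5 × 0.06 = 3.57
  Homework 48 × 0.18 = 8.64
  Participation 87 × 0.14 = 12.18
Sum = 65.275
65.275 is ≥ 62 and < 72 → D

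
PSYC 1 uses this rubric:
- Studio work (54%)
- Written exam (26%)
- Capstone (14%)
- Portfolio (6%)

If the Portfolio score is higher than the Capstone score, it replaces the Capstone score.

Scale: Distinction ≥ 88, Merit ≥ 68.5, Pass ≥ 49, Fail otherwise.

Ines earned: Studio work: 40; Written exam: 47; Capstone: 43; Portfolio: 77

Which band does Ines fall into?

Portfolio (77) > Capstone (43), so Capstone counts as 77.
Weighted total:
  Studio work 40 × 0.54 = 21.6
  Written exam 47 × 0.26 = 12.22
  Capstone 77 × 0.14 = 10.78
  Portfolio 77 × 0.06 = 4.62
Sum = 49.22
49.22 is ≥ 49 and < 68.5 → Pass

Pass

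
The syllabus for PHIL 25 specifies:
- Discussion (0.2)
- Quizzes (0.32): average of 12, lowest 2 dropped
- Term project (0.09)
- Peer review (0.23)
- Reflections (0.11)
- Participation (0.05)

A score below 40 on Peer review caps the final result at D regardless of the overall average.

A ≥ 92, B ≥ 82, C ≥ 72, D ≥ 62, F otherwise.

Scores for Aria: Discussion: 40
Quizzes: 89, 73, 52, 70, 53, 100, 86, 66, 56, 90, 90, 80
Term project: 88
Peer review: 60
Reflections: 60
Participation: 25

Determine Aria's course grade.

Quizzes: drop 52, 53 → average of remaining 10 = 800/10 = 80
Peer review score 60 ≥ 40: minimum met.
Weighted total:
  Discussion 40 × 0.2 = 8
  Quizzes 80 × 0.32 = 25.6
  Term project 88 × 0.09 = 7.92
  Peer review 60 × 0.23 = 13.8
  Reflections 60 × 0.11 = 6.6
  Participation 25 × 0.05 = 1.25
Sum = 63.17
63.17 is ≥ 62 and < 72 → D

D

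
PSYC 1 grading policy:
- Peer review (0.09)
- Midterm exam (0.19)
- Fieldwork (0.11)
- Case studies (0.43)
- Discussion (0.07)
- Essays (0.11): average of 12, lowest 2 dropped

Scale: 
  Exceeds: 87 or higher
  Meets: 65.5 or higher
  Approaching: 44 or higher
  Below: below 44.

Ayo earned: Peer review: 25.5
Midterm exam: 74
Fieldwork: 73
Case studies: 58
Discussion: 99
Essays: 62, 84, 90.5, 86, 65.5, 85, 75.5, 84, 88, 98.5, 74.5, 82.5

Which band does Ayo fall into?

Meets

Essays: drop 62, 65.5 → average of remaining 10 = 848.5/10 = 84.85
Weighted total:
  Peer review 25.5 × 0.09 = 2.295
  Midterm exam 74 × 0.19 = 14.06
  Fieldwork 73 × 0.11 = 8.03
  Case studies 58 × 0.43 = 24.94
  Discussion 99 × 0.07 = 6.93
  Essays 84.85 × 0.11 = 9.3335
Sum = 65.5885
65.5885 is ≥ 65.5 and < 87 → Meets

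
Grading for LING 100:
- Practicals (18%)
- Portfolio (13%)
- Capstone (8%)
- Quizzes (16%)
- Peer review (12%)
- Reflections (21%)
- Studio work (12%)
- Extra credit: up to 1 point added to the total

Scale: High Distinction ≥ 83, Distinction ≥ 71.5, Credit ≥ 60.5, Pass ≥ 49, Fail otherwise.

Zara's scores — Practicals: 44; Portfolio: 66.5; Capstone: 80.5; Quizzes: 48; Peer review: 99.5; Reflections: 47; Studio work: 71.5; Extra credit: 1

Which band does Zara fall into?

Credit

Weighted total:
  Practicals 44 × 0.18 = 7.92
  Portfolio 66.5 × 0.13 = 8.645
  Capstone 80.5 × 0.08 = 6.44
  Quizzes 48 × 0.16 = 7.68
  Peer review 99.5 × 0.12 = 11.94
  Reflections 47 × 0.21 = 9.87
  Studio work 71.5 × 0.12 = 8.58
Sum = 61.075
Extra credit: 61.075 + 1 = 62.075
62.075 is ≥ 60.5 and < 71.5 → Credit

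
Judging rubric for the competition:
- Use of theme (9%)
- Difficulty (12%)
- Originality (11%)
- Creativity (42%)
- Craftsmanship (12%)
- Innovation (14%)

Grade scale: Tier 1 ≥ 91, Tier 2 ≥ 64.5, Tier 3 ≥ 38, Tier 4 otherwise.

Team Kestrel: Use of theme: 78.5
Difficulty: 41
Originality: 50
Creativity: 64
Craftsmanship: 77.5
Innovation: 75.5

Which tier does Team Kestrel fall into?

Weighted total:
  Use of theme 78.5 × 0.09 = 7.065
  Difficulty 41 × 0.12 = 4.92
  Originality 50 × 0.11 = 5.5
  Creativity 64 × 0.42 = 26.88
  Craftsmanship 77.5 × 0.12 = 9.3
  Innovation 75.5 × 0.14 = 10.57
Sum = 64.235
64.235 is ≥ 38 and < 64.5 → Tier 3

Tier 3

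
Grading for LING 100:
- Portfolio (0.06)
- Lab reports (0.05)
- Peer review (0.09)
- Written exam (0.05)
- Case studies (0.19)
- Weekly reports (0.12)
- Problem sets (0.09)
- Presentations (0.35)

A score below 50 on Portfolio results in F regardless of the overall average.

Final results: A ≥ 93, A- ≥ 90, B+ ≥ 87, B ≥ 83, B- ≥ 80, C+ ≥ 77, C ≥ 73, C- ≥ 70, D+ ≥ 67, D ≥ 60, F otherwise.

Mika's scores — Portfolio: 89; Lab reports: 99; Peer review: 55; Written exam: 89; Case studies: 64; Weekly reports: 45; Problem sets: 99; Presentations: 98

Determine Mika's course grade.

Portfolio score 89 ≥ 50: minimum met.
Weighted total:
  Portfolio 89 × 0.06 = 5.34
  Lab reports 99 × 0.05 = 4.95
  Peer review 55 × 0.09 = 4.95
  Written exam 89 × 0.05 = 4.45
  Case studies 64 × 0.19 = 12.16
  Weekly reports 45 × 0.12 = 5.4
  Problem sets 99 × 0.09 = 8.91
  Presentations 98 × 0.35 = 34.3
Sum = 80.46
80.46 is ≥ 80 and < 83 → B-

B-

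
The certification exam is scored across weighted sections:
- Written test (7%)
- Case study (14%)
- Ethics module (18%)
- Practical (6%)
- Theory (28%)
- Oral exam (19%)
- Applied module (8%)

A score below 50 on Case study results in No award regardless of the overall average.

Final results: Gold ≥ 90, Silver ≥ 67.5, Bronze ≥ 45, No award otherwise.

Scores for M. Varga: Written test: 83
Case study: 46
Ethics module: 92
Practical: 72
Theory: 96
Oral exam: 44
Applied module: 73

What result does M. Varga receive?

No award

Case study score 46 < 50: minimum not met.
Weighted total:
  Written test 83 × 0.07 = 5.81
  Case study 46 × 0.14 = 6.44
  Ethics module 92 × 0.18 = 16.56
  Practical 72 × 0.06 = 4.32
  Theory 96 × 0.28 = 26.88
  Oral exam 44 × 0.19 = 8.36
  Applied module 73 × 0.08 = 5.84
Sum = 74.21
Because the Case study minimum was not met, the result is No award.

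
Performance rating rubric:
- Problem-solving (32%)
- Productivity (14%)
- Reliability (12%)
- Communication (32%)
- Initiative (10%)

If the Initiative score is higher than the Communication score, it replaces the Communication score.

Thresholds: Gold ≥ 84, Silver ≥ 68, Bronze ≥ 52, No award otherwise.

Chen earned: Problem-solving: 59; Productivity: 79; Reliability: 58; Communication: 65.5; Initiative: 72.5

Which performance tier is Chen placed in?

Bronze

Initiative (72.5) > Communication (65.5), so Communication counts as 72.5.
Weighted total:
  Problem-solving 59 × 0.32 = 18.88
  Productivity 79 × 0.14 = 11.06
  Reliability 58 × 0.12 = 6.96
  Communication 72.5 × 0.32 = 23.2
  Initiative 72.5 × 0.1 = 7.25
Sum = 67.35
67.35 is ≥ 52 and < 68 → Bronze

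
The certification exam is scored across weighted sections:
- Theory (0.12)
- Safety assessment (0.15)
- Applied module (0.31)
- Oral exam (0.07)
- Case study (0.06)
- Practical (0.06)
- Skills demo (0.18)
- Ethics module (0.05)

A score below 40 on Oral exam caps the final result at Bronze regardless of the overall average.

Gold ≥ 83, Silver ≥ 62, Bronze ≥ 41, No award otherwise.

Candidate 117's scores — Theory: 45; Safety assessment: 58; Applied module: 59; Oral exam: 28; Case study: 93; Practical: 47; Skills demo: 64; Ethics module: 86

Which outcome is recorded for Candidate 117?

Oral exam score 28 < 40: minimum not met.
Weighted total:
  Theory 45 × 0.12 = 5.4
  Safety assessment 58 × 0.15 = 8.7
  Applied module 59 × 0.31 = 18.29
  Oral exam 28 × 0.07 = 1.96
  Case study 93 × 0.06 = 5.58
  Practical 47 × 0.06 = 2.82
  Skills demo 64 × 0.18 = 11.52
  Ethics module 86 × 0.05 = 4.3
Sum = 58.57
58.57 would be Bronze; cap at Bronze applies → Bronze.

Bronze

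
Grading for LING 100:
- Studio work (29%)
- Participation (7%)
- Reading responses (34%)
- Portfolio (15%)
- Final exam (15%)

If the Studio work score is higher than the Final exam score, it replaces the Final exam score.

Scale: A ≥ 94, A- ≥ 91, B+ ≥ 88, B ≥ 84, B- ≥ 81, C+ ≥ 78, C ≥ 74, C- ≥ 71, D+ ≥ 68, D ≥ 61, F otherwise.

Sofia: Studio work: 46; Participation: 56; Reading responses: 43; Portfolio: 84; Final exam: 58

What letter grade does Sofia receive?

Studio work (46) ≤ Final exam (58), so Final exam stays at 58.
Weighted total:
  Studio work 46 × 0.29 = 13.34
  Participation 56 × 0.07 = 3.92
  Reading responses 43 × 0.34 = 14.62
  Portfolio 84 × 0.15 = 12.6
  Final exam 58 × 0.15 = 8.7
Sum = 53.18
53.18 < 61 → F

F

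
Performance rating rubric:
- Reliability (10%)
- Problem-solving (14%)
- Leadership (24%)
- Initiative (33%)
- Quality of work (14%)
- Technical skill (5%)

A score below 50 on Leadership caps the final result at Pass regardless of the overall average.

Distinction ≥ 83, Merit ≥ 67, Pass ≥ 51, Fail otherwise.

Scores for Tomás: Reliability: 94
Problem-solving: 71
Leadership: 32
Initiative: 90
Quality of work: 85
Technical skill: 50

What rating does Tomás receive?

Leadership score 32 < 50: minimum not met.
Weighted total:
  Reliability 94 × 0.1 = 9.4
  Problem-solving 71 × 0.14 = 9.94
  Leadership 32 × 0.24 = 7.68
  Initiative 90 × 0.33 = 29.7
  Quality of work 85 × 0.14 = 11.9
  Technical skill 50 × 0.05 = 2.5
Sum = 71.12
71.12 would be Merit; cap at Pass applies → Pass.

Pass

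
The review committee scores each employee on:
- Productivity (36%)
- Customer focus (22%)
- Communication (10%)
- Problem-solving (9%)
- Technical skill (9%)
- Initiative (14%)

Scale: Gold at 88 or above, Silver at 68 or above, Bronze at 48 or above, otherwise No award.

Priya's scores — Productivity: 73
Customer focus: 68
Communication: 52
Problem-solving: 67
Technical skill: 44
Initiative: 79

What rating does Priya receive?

Bronze

Weighted total:
  Productivity 73 × 0.36 = 26.28
  Customer focus 68 × 0.22 = 14.96
  Communication 52 × 0.1 = 5.2
  Problem-solving 67 × 0.09 = 6.03
  Technical skill 44 × 0.09 = 3.96
  Initiative 79 × 0.14 = 11.06
Sum = 67.49
67.49 is ≥ 48 and < 68 → Bronze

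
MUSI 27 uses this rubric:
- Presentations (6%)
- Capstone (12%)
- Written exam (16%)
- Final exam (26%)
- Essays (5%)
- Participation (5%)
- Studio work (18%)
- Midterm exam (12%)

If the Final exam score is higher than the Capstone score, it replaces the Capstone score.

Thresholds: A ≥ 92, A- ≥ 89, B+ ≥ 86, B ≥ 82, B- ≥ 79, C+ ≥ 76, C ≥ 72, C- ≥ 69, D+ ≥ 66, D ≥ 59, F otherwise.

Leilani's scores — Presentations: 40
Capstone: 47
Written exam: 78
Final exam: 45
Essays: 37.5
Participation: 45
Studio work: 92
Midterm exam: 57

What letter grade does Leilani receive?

D

Final exam (45) ≤ Capstone (47), so Capstone stays at 47.
Weighted total:
  Presentations 40 × 0.06 = 2.4
  Capstone 47 × 0.12 = 5.64
  Written exam 78 × 0.16 = 12.48
  Final exam 45 × 0.26 = 11.7
  Essays 37.5 × 0.05 = 1.875
  Participation 45 × 0.05 = 2.25
  Studio work 92 × 0.18 = 16.56
  Midterm exam 57 × 0.12 = 6.84
Sum = 59.745
59.745 is ≥ 59 and < 66 → D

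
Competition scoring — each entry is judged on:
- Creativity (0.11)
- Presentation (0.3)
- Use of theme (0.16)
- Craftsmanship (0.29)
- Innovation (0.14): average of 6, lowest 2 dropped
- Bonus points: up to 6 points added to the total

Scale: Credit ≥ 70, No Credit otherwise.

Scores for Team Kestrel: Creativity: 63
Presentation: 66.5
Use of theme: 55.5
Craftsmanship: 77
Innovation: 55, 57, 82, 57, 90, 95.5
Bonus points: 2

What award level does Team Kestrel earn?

Credit

Innovation: drop 55, 57 → average of remaining 4 = 324.5/4 = 81.125
Weighted total:
  Creativity 63 × 0.11 = 6.93
  Presentation 66.5 × 0.3 = 19.95
  Use of theme 55.5 × 0.16 = 8.88
  Craftsmanship 77 × 0.29 = 22.33
  Innovation 81.125 × 0.14 = 11.3575
Sum = 69.4475
Bonus points: 69.4475 + 2 = 71.4475
71.4475 ≥ 70 → Credit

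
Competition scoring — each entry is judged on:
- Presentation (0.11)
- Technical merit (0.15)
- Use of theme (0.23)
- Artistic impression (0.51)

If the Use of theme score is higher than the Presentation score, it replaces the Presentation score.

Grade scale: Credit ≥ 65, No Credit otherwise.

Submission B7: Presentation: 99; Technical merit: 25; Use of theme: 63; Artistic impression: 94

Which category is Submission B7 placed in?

Credit

Use of theme (63) ≤ Presentation (99), so Presentation stays at 99.
Weighted total:
  Presentation 99 × 0.11 = 10.89
  Technical merit 25 × 0.15 = 3.75
  Use of theme 63 × 0.23 = 14.49
  Artistic impression 94 × 0.51 = 47.94
Sum = 77.07
77.07 ≥ 65 → Credit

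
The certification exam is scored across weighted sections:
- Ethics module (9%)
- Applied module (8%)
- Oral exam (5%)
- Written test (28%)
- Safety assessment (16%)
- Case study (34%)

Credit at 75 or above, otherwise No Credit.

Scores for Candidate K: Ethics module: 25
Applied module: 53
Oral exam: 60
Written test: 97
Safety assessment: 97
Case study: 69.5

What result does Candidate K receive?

Weighted total:
  Ethics module 25 × 0.09 = 2.25
  Applied module 53 × 0.08 = 4.24
  Oral exam 60 × 0.05 = 3
  Written test 97 × 0.28 = 27.16
  Safety assessment 97 × 0.16 = 15.52
  Case study 69.5 × 0.34 = 23.63
Sum = 75.8
75.8 ≥ 75 → Credit

Credit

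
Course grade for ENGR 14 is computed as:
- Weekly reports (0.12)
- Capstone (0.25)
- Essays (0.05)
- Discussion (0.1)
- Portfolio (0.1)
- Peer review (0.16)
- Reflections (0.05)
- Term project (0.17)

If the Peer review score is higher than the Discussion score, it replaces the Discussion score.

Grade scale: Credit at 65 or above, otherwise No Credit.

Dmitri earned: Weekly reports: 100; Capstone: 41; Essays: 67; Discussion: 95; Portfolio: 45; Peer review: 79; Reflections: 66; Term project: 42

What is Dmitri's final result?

Peer review (79) ≤ Discussion (95), so Discussion stays at 95.
Weighted total:
  Weekly reports 100 × 0.12 = 12
  Capstone 41 × 0.25 = 10.25
  Essays 67 × 0.05 = 3.35
  Discussion 95 × 0.1 = 9.5
  Portfolio 45 × 0.1 = 4.5
  Peer review 79 × 0.16 = 12.64
  Reflections 66 × 0.05 = 3.3
  Term project 42 × 0.17 = 7.14
Sum = 62.68
62.68 < 65 → No Credit

No Credit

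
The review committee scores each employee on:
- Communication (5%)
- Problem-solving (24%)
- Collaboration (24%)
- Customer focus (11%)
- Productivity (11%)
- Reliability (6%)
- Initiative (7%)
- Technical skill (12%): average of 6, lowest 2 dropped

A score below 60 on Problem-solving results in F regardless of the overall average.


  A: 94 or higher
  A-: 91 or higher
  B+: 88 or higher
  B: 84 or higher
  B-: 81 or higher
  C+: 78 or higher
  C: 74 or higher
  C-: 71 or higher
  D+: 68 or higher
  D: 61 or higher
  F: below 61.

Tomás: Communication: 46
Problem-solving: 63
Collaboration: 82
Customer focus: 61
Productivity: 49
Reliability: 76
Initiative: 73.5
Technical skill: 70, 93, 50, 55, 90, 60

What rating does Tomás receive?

D+

Technical skill: drop 50, 55 → average of remaining 4 = 313/4 = 78.25
Problem-solving score 63 ≥ 60: minimum met.
Weighted total:
  Communication 46 × 0.05 = 2.3
  Problem-solving 63 × 0.24 = 15.12
  Collaboration 82 × 0.24 = 19.68
  Customer focus 61 × 0.11 = 6.71
  Productivity 49 × 0.11 = 5.39
  Reliability 76 × 0.06 = 4.56
  Initiative 73.5 × 0.07 = 5.145
  Technical skill 78.25 × 0.12 = 9.39
Sum = 68.295
68.295 is ≥ 68 and < 71 → D+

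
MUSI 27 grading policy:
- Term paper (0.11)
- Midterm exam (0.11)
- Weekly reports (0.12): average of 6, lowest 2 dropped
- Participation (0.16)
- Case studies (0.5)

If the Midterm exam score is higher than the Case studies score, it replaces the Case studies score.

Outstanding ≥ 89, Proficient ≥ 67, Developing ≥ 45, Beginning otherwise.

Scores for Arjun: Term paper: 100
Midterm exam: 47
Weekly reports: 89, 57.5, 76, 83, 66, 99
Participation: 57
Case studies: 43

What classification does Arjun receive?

Developing

Weekly reports: drop 57.5, 66 → average of remaining 4 = 347/4 = 86.75
Midterm exam (47) > Case studies (43), so Case studies counts as 47.
Weighted total:
  Term paper 100 × 0.11 = 11
  Midterm exam 47 × 0.11 = 5.17
  Weekly reports 86.75 × 0.12 = 10.41
  Participation 57 × 0.16 = 9.12
  Case studies 47 × 0.5 = 23.5
Sum = 59.2
59.2 is ≥ 45 and < 67 → Developing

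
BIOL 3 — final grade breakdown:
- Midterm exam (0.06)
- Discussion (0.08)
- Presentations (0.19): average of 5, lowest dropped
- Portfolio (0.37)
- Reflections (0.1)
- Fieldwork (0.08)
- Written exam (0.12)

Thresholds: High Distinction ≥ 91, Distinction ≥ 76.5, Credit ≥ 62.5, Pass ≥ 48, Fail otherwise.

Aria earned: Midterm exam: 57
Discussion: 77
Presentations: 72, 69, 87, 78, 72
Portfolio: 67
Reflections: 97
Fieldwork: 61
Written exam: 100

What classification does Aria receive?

Presentations: drop 69 → average of remaining 4 = 309/4 = 77.25
Weighted total:
  Midterm exam 57 × 0.06 = 3.42
  Discussion 77 × 0.08 = 6.16
  Presentations 77.25 × 0.19 = 14.6775
  Portfolio 67 × 0.37 = 24.79
  Reflections 97 × 0.1 = 9.7
  Fieldwork 61 × 0.08 = 4.88
  Written exam 100 × 0.12 = 12
Sum = 75.6275
75.6275 is ≥ 62.5 and < 76.5 → Credit

Credit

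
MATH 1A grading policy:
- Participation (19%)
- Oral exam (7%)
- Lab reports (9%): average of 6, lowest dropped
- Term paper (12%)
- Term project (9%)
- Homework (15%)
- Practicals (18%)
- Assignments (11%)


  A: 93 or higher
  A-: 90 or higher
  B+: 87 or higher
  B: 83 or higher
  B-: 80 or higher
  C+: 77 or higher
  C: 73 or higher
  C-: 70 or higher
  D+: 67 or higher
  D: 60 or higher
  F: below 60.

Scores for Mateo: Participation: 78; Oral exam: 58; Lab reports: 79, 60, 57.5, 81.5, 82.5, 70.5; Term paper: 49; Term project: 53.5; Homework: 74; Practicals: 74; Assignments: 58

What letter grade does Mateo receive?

D+

Lab reports: drop 57.5 → average of remaining 5 = 373.5/5 = 74.7
Weighted total:
  Participation 78 × 0.19 = 14.82
  Oral exam 58 × 0.07 = 4.06
  Lab reports 74.7 × 0.09 = 6.723
  Term paper 49 × 0.12 = 5.88
  Term project 53.5 × 0.09 = 4.815
  Homework 74 × 0.15 = 11.1
  Practicals 74 × 0.18 = 13.32
  Assignments 58 × 0.11 = 6.38
Sum = 67.098
67.098 is ≥ 67 and < 70 → D+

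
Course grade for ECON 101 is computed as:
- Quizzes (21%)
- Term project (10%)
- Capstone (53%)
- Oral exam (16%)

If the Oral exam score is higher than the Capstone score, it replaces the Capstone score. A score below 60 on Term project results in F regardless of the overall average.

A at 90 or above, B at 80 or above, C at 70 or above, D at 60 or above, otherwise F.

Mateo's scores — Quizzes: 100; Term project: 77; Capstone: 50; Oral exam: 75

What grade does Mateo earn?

B

Oral exam (75) > Capstone (50), so Capstone counts as 75.
Term project score 77 ≥ 60: minimum met.
Weighted total:
  Quizzes 100 × 0.21 = 21
  Term project 77 × 0.1 = 7.7
  Capstone 75 × 0.53 = 39.75
  Oral exam 75 × 0.16 = 12
Sum = 80.45
80.45 is ≥ 80 and < 90 → B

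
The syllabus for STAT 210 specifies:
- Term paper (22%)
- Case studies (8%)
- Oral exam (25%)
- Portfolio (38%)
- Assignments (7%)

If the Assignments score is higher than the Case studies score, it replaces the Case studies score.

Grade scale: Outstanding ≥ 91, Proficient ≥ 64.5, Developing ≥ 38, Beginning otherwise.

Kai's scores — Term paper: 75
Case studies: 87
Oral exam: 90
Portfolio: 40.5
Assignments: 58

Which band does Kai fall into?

Proficient

Assignments (58) ≤ Case studies (87), so Case studies stays at 87.
Weighted total:
  Term paper 75 × 0.22 = 16.5
  Case studies 87 × 0.08 = 6.96
  Oral exam 90 × 0.25 = 22.5
  Portfolio 40.5 × 0.38 = 15.39
  Assignments 58 × 0.07 = 4.06
Sum = 65.41
65.41 is ≥ 64.5 and < 91 → Proficient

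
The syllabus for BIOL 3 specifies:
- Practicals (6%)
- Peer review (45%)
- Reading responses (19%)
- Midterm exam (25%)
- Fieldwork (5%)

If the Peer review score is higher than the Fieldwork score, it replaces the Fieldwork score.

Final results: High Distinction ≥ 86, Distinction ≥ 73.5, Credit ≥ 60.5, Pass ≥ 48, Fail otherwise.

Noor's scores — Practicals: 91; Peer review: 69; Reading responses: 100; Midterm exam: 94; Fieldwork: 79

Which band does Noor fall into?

Distinction

Peer review (69) ≤ Fieldwork (79), so Fieldwork stays at 79.
Weighted total:
  Practicals 91 × 0.06 = 5.46
  Peer review 69 × 0.45 = 31.05
  Reading responses 100 × 0.19 = 19
  Midterm exam 94 × 0.25 = 23.5
  Fieldwork 79 × 0.05 = 3.95
Sum = 82.96
82.96 is ≥ 73.5 and < 86 → Distinction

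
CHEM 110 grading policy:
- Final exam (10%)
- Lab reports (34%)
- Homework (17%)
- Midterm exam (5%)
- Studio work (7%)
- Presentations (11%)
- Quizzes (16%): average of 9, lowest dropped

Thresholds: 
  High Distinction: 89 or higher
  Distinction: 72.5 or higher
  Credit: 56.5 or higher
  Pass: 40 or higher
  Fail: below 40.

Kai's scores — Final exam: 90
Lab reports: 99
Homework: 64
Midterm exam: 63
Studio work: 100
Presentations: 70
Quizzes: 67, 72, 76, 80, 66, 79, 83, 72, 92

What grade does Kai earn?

Quizzes: drop 66 → average of remaining 8 = 621/8 = 77.625
Weighted total:
  Final exam 90 × 0.1 = 9
  Lab reports 99 × 0.34 = 33.66
  Homework 64 × 0.17 = 10.88
  Midterm exam 63 × 0.05 = 3.15
  Studio work 100 × 0.07 = 7
  Presentations 70 × 0.11 = 7.7
  Quizzes 77.625 × 0.16 = 12.42
Sum = 83.81
83.81 is ≥ 72.5 and < 89 → Distinction

Distinction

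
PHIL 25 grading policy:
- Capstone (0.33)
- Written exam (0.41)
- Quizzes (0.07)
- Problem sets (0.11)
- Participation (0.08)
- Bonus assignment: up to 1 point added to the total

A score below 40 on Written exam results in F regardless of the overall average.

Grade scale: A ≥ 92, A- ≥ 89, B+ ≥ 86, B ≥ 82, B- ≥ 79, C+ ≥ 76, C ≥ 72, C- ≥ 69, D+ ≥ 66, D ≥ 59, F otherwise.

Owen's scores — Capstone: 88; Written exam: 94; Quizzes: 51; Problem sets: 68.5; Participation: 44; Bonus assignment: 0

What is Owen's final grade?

Written exam score 94 ≥ 40: minimum met.
Weighted total:
  Capstone 88 × 0.33 = 29.04
  Written exam 94 × 0.41 = 38.54
  Quizzes 51 × 0.07 = 3.57
  Problem sets 68.5 × 0.11 = 7.535
  Participation 44 × 0.08 = 3.52
Sum = 82.205
Bonus assignment: 82.205 + 0 = 82.205
82.205 is ≥ 82 and < 86 → B

B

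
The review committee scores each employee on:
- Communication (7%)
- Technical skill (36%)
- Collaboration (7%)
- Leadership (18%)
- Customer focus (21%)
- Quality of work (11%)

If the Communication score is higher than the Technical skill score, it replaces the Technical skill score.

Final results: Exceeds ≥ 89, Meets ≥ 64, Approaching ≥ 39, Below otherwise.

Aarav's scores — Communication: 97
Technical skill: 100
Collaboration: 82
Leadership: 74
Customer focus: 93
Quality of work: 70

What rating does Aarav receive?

Communication (97) ≤ Technical skill (100), so Technical skill stays at 100.
Weighted total:
  Communication 97 × 0.07 = 6.79
  Technical skill 100 × 0.36 = 36
  Collaboration 82 × 0.07 = 5.74
  Leadership 74 × 0.18 = 13.32
  Customer focus 93 × 0.21 = 19.53
  Quality of work 70 × 0.11 = 7.7
Sum = 89.08
89.08 ≥ 89 → Exceeds

Exceeds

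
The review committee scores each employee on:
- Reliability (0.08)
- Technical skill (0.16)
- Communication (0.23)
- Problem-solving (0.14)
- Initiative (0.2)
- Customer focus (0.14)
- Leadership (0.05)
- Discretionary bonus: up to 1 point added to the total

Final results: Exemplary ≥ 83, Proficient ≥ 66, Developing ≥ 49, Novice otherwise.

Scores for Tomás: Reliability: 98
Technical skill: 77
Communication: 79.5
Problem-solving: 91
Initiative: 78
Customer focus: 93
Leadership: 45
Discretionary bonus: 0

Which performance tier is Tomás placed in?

Proficient

Weighted total:
  Reliability 98 × 0.08 = 7.84
  Technical skill 77 × 0.16 = 12.32
  Communication 79.5 × 0.23 = 18.285
  Problem-solving 91 × 0.14 = 12.74
  Initiative 78 × 0.2 = 15.6
  Customer focus 93 × 0.14 = 13.02
  Leadership 45 × 0.05 = 2.25
Sum = 82.055
Discretionary bonus: 82.055 + 0 = 82.055
82.055 is ≥ 66 and < 83 → Proficient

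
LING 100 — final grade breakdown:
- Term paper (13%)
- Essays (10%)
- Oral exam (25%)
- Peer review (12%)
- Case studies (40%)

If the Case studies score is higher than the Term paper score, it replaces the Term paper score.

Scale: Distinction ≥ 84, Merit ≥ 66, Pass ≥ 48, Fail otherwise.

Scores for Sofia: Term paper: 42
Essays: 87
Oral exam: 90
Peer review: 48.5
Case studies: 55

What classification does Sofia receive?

Merit

Case studies (55) > Term paper (42), so Term paper counts as 55.
Weighted total:
  Term paper 55 × 0.13 = 7.15
  Essays 87 × 0.1 = 8.7
  Oral exam 90 × 0.25 = 22.5
  Peer review 48.5 × 0.12 = 5.82
  Case studies 55 × 0.4 = 22
Sum = 66.17
66.17 is ≥ 66 and < 84 → Merit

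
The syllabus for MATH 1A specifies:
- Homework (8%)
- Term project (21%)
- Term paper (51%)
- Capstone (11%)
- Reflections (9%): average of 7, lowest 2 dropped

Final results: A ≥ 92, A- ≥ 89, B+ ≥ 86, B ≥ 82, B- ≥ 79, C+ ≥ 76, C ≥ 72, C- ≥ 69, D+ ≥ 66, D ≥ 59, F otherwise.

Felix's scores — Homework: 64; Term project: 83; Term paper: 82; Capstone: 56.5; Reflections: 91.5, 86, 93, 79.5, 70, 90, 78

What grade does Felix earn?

Reflections: drop 70, 78 → average of remaining 5 = 440/5 = 88
Weighted total:
  Homework 64 × 0.08 = 5.12
  Term project 83 × 0.21 = 17.43
  Term paper 82 × 0.51 = 41.82
  Capstone 56.5 × 0.11 = 6.215
  Reflections 88 × 0.09 = 7.92
Sum = 78.505
78.505 is ≥ 76 and < 79 → C+

C+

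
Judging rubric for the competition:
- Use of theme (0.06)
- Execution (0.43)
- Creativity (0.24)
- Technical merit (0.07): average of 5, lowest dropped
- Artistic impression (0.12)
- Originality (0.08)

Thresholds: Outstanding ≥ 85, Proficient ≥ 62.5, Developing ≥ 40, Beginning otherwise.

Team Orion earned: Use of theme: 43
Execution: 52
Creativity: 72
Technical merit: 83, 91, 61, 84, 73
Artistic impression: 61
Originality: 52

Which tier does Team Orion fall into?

Technical merit: drop 61 → average of remaining 4 = 331/4 = 82.75
Weighted total:
  Use of theme 43 × 0.06 = 2.58
  Execution 52 × 0.43 = 22.36
  Creativity 72 × 0.24 = 17.28
  Technical merit 82.75 × 0.07 = 5.7925
  Artistic impression 61 × 0.12 = 7.32
  Originality 52 × 0.08 = 4.16
Sum = 59.4925
59.4925 is ≥ 40 and < 62.5 → Developing

Developing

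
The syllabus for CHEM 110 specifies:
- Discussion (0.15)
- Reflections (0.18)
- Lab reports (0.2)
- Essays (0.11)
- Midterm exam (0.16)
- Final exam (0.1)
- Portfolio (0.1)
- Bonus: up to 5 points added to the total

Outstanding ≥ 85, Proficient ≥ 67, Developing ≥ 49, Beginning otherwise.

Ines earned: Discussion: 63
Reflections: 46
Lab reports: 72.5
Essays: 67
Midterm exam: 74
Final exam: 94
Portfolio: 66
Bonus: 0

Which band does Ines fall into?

Weighted total:
  Discussion 63 × 0.15 = 9.45
  Reflections 46 × 0.18 = 8.28
  Lab reports 72.5 × 0.2 = 14.5
  Essays 67 × 0.11 = 7.37
  Midterm exam 74 × 0.16 = 11.84
  Final exam 94 × 0.1 = 9.4
  Portfolio 66 × 0.1 = 6.6
Sum = 67.44
Bonus: 67.44 + 0 = 67.44
67.44 is ≥ 67 and < 85 → Proficient

Proficient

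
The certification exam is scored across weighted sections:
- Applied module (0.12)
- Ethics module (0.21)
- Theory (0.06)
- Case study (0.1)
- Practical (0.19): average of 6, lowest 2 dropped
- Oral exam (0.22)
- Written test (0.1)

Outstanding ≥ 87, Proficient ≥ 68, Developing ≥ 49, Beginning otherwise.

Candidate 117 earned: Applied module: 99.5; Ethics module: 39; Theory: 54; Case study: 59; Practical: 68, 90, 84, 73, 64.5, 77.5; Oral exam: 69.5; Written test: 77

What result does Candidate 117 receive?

Practical: drop 64.5, 68 → average of remaining 4 = 324.5/4 = 81.125
Weighted total:
  Applied module 99.5 × 0.12 = 11.94
  Ethics module 39 × 0.21 = 8.19
  Theory 54 × 0.06 = 3.24
  Case study 59 × 0.1 = 5.9
  Practical 81.125 × 0.19 = 15.41375
  Oral exam 69.5 × 0.22 = 15.29
  Written test 77 × 0.1 = 7.7
Sum = 67.67375
67.67375 is ≥ 49 and < 68 → Developing

Developing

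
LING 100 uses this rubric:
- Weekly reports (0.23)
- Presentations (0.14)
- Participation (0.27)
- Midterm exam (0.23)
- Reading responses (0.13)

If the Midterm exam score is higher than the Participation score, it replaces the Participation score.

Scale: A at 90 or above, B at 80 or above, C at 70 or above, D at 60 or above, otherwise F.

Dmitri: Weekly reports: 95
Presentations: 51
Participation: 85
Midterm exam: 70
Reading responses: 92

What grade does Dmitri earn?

B

Midterm exam (70) ≤ Participation (85), so Participation stays at 85.
Weighted total:
  Weekly reports 95 × 0.23 = 21.85
  Presentations 51 × 0.14 = 7.14
  Participation 85 × 0.27 = 22.95
  Midterm exam 70 × 0.23 = 16.1
  Reading responses 92 × 0.13 = 11.96
Sum = 80
80 is ≥ 80 and < 90 → B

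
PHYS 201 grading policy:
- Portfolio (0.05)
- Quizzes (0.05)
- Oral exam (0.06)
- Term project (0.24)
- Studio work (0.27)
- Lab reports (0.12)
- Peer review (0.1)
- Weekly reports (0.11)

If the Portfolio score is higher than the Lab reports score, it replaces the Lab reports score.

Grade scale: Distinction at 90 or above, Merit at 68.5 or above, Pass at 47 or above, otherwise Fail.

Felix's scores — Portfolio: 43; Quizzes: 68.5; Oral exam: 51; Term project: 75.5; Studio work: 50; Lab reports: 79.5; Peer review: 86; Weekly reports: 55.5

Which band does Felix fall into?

Pass

Portfolio (43) ≤ Lab reports (79.5), so Lab reports stays at 79.5.
Weighted total:
  Portfolio 43 × 0.05 = 2.15
  Quizzes 68.5 × 0.05 = 3.425
  Oral exam 51 × 0.06 = 3.06
  Term project 75.5 × 0.24 = 18.12
  Studio work 50 × 0.27 = 13.5
  Lab reports 79.5 × 0.12 = 9.54
  Peer review 86 × 0.1 = 8.6
  Weekly reports 55.5 × 0.11 = 6.105
Sum = 64.5
64.5 is ≥ 47 and < 68.5 → Pass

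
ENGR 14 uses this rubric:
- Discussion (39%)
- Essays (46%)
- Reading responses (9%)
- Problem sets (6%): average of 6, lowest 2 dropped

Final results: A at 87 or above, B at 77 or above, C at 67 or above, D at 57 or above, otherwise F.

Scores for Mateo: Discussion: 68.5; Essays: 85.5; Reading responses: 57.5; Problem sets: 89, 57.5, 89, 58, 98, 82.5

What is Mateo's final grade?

C

Problem sets: drop 57.5, 58 → average of remaining 4 = 358.5/4 = 89.625
Weighted total:
  Discussion 68.5 × 0.39 = 26.715
  Essays 85.5 × 0.46 = 39.33
  Reading responses 57.5 × 0.09 = 5.175
  Problem sets 89.625 × 0.06 = 5.3775
Sum = 76.5975
76.5975 is ≥ 67 and < 77 → C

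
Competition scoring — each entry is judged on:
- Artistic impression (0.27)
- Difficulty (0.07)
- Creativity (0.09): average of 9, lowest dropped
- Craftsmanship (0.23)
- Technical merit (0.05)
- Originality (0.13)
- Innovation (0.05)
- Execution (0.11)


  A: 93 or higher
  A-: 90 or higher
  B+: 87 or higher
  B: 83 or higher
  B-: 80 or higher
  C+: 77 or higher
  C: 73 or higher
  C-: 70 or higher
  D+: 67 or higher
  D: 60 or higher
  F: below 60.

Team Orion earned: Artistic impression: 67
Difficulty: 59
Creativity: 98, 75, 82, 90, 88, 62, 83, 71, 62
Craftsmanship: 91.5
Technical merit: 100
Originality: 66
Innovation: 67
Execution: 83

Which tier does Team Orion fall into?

Creativity: drop 62 → average of remaining 8 = 649/8 = 81.125
Weighted total:
  Artistic impression 67 × 0.27 = 18.09
  Difficulty 59 × 0.07 = 4.13
  Creativity 81.125 × 0.09 = 7.30125
  Craftsmanship 91.5 × 0.23 = 21.045
  Technical merit 100 × 0.05 = 5
  Originality 66 × 0.13 = 8.58
  Innovation 67 × 0.05 = 3.35
  Execution 83 × 0.11 = 9.13
Sum = 76.62625
76.62625 is ≥ 73 and < 77 → C

C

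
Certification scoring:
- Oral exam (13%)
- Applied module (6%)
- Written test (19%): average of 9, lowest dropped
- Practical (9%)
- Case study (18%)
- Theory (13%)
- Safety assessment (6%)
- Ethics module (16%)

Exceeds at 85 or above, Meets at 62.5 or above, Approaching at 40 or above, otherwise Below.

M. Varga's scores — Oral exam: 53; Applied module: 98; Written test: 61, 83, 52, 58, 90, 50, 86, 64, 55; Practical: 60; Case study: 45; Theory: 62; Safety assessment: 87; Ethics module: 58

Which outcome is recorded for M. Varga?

Written test: drop 50 → average of remaining 8 = 549/8 = 68.625
Weighted total:
  Oral exam 53 × 0.13 = 6.89
  Applied module 98 × 0.06 = 5.88
  Written test 68.625 × 0.19 = 13.03875
  Practical 60 × 0.09 = 5.4
  Case study 45 × 0.18 = 8.1
  Theory 62 × 0.13 = 8.06
  Safety assessment 87 × 0.06 = 5.22
  Ethics module 58 × 0.16 = 9.28
Sum = 61.86875
61.86875 is ≥ 40 and < 62.5 → Approaching

Approaching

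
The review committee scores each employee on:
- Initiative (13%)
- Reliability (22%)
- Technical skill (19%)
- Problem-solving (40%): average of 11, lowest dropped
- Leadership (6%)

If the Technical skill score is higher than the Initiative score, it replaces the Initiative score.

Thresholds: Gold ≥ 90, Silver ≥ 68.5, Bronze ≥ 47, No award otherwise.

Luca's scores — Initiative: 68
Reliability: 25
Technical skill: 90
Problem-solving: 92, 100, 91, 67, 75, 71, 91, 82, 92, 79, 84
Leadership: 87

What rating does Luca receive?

Silver

Problem-solving: drop 67 → average of remaining 10 = 857/10 = 85.7
Technical skill (90) > Initiative (68), so Initiative counts as 90.
Weighted total:
  Initiative 90 × 0.13 = 11.7
  Reliability 25 × 0.22 = 5.5
  Technical skill 90 × 0.19 = 17.1
  Problem-solving 85.7 × 0.4 = 34.28
  Leadership 87 × 0.06 = 5.22
Sum = 73.8
73.8 is ≥ 68.5 and < 90 → Silver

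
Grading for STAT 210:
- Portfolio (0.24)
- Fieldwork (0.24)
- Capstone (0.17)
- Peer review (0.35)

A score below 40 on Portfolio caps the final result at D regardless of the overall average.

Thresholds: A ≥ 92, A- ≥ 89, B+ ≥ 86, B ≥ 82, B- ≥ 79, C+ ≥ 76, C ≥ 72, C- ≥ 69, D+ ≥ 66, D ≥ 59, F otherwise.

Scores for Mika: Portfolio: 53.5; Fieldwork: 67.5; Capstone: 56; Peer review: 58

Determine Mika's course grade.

Portfolio score 53.5 ≥ 40: minimum met.
Weighted total:
  Portfolio 53.5 × 0.24 = 12.84
  Fieldwork 67.5 × 0.24 = 16.2
  Capstone 56 × 0.17 = 9.52
  Peer review 58 × 0.35 = 20.3
Sum = 58.86
58.86 < 59 → F

F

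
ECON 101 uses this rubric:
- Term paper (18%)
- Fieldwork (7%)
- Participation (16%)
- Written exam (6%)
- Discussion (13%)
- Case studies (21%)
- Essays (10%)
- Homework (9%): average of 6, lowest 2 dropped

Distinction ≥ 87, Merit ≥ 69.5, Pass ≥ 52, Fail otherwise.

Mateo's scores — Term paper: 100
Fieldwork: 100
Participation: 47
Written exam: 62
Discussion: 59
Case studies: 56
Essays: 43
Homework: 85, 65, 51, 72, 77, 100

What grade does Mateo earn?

Pass

Homework: drop 51, 65 → average of remaining 4 = 334/4 = 83.5
Weighted total:
  Term paper 100 × 0.18 = 18
  Fieldwork 100 × 0.07 = 7
  Participation 47 × 0.16 = 7.52
  Written exam 62 × 0.06 = 3.72
  Discussion 59 × 0.13 = 7.67
  Case studies 56 × 0.21 = 11.76
  Essays 43 × 0.1 = 4.3
  Homework 83.5 × 0.09 = 7.515
Sum = 67.485
67.485 is ≥ 52 and < 69.5 → Pass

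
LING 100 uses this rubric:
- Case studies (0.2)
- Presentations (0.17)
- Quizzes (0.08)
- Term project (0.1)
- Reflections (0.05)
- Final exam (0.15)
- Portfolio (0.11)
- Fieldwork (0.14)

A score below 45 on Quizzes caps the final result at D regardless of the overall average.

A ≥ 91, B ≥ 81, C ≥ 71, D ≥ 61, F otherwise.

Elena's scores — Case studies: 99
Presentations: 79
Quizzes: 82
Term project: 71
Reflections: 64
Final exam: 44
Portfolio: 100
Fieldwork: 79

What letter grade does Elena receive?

Quizzes score 82 ≥ 45: minimum met.
Weighted total:
  Case studies 99 × 0.2 = 19.8
  Presentations 79 × 0.17 = 13.43
  Quizzes 82 × 0.08 = 6.56
  Term project 71 × 0.1 = 7.1
  Reflections 64 × 0.05 = 3.2
  Final exam 44 × 0.15 = 6.6
  Portfolio 100 × 0.11 = 11
  Fieldwork 79 × 0.14 = 11.06
Sum = 78.75
78.75 is ≥ 71 and < 81 → C

C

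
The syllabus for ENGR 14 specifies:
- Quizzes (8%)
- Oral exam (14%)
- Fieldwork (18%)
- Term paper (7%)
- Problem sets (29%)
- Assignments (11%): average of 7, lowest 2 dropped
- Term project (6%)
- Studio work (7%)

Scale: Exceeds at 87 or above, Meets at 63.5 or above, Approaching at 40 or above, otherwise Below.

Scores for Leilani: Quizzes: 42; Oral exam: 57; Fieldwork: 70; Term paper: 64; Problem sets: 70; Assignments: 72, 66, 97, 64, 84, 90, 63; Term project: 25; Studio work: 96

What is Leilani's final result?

Meets

Assignments: drop 63, 64 → average of remaining 5 = 409/5 = 81.8
Weighted total:
  Quizzes 42 × 0.08 = 3.36
  Oral exam 57 × 0.14 = 7.98
  Fieldwork 70 × 0.18 = 12.6
  Term paper 64 × 0.07 = 4.48
  Problem sets 70 × 0.29 = 20.3
  Assignments 81.8 × 0.11 = 8.998
  Term project 25 × 0.06 = 1.5
  Studio work 96 × 0.07 = 6.72
Sum = 65.938
65.938 is ≥ 63.5 and < 87 → Meets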